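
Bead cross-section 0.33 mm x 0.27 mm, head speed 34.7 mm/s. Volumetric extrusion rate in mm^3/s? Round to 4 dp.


Rate = 0.33 * 0.27 * 34.7 = 3.0918 mm^3/s


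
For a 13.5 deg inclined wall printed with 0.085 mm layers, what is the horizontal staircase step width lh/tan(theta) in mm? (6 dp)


step = 0.085 / tan(13.5) = 0.35405 mm


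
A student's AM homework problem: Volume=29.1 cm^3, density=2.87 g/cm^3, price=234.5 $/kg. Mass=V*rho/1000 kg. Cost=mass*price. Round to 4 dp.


Mass = 29.1*2.87/1000 = 0.083517 kg
Cost = 0.083517 * 234.5 = 19.5847 $


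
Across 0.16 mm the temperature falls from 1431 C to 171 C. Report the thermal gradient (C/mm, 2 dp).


G = (1431-171)/0.16 = 7875.0 C/mm


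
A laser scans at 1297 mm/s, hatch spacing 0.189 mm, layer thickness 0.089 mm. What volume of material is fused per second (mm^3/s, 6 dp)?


Rate = 1297 * 0.189 * 0.089 = 21.816837 mm^3/s


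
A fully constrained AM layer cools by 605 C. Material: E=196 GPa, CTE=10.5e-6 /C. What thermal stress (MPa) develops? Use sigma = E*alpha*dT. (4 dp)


sigma = 196*1000 * 10.5e-6 * 605 = 1245.09 MPa


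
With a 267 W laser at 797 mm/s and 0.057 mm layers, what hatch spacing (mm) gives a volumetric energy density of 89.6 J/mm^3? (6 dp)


h = 267 / (89.6*797*0.057) = 0.065595 mm


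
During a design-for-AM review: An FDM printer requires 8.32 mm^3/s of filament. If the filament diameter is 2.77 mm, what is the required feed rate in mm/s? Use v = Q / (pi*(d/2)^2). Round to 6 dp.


A = pi*(2.77/2)^2 = 6.026282
v = 8.32 / 6.026282 = 1.380619 mm/s


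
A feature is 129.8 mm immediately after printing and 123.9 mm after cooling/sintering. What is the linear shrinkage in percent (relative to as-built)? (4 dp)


Shrinkage = ((129.8-123.9)/129.8)*100 = 4.5455 %


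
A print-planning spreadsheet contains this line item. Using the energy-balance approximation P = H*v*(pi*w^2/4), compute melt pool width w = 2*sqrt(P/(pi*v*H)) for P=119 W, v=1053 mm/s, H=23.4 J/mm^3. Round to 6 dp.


w = 2*sqrt(119/(pi*1053*23.4)) = 0.078416 mm


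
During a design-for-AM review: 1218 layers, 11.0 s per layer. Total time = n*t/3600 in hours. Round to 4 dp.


t = 1218 * 11.0 / 3600 = 3.7217 hrs


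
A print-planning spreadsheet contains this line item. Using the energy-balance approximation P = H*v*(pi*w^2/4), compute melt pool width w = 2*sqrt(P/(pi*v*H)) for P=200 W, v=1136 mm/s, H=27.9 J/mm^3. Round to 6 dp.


w = 2*sqrt(200/(pi*1136*27.9)) = 0.089635 mm


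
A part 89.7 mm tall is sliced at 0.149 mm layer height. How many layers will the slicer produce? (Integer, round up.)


Layers = ceil(89.7/0.149) = 603


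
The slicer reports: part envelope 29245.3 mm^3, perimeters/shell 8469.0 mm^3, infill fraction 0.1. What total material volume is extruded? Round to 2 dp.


V_infill = (29245.3 - 8469.0) * 0.1 = 2077.63
V_total = 8469.0 + 2077.63 = 10546.63 mm^3


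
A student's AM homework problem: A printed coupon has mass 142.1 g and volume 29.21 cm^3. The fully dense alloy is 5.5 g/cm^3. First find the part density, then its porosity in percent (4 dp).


rho_part = 142.1 / 29.21 = 4.86477234 g/cm^3
Porosity = (1 - 4.86477234/5.5)*100 = 11.5496 %


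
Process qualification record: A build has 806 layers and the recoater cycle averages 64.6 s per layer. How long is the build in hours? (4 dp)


t = 806 * 64.6 / 3600 = 14.4632 hrs


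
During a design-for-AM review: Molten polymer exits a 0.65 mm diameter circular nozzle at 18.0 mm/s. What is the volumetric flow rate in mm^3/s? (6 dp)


A = pi*(0.65/2)^2 = 0.33183072 mm^2
Q = 0.33183072 * 18.0 = 5.972953 mm^3/s


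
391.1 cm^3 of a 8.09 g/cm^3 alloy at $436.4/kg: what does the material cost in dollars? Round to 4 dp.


Mass = 391.1*8.09/1000 = 3.163999 kg
Cost = 3.163999 * 436.4 = 1380.7692 $


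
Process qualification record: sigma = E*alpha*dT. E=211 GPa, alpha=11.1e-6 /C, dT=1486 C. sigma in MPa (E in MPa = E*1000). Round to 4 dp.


sigma = 211*1000 * 11.1e-6 * 1486 = 3480.3606 MPa


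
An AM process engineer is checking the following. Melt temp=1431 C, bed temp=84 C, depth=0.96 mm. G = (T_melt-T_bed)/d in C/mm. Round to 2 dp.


G = (1431-84)/0.96 = 1403.13 C/mm


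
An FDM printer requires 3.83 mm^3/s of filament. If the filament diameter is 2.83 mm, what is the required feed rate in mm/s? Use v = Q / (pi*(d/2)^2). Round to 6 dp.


A = pi*(2.83/2)^2 = 6.290175
v = 3.83 / 6.290175 = 0.608886 mm/s


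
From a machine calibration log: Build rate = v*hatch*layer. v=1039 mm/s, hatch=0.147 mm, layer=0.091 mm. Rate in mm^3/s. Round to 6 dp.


Rate = 1039 * 0.147 * 0.091 = 13.898703 mm^3/s


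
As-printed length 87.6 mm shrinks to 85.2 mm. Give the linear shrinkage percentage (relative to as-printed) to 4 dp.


Shrinkage = ((87.6-85.2)/87.6)*100 = 2.7397 %


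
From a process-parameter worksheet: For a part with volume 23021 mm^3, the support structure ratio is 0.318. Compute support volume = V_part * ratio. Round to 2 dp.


V_support = 23021 * 0.318 = 7320.68 mm^3


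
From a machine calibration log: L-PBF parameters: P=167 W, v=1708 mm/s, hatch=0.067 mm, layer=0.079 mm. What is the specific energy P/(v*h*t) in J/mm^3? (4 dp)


Build rate = 1708 * 0.067 * 0.079 = 9.040444 mm^3/s
SE = 167 / 9.040444 = 18.4725 J/mm^3


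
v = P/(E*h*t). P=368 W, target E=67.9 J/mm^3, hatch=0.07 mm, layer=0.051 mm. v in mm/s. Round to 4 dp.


v = 368 / (67.9*0.07*0.051) = 1518.133 mm/s


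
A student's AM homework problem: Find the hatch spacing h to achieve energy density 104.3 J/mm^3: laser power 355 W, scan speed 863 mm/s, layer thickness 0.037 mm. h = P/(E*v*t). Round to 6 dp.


h = 355 / (104.3*863*0.037) = 0.106594 mm


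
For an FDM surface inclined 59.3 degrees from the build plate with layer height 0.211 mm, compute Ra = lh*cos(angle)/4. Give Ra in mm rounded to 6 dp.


Ra = 0.211 * cos(59.3) / 4 = 0.026931 mm


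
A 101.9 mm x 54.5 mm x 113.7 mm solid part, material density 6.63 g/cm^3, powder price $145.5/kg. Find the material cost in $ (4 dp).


V = 101.9 * 54.5 * 113.7 = 631438.635 mm^3 = 631.438635 cm^3
Mass = 631.438635 * 6.63 / 1000 = 4.18643815 kg
Cost = 4.18643815 * 145.5 = 609.1268 $


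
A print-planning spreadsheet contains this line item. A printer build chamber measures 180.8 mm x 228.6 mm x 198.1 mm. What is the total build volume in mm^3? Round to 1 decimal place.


V = 180.8 * 228.6 * 198.1 = 8187647.3 mm^3


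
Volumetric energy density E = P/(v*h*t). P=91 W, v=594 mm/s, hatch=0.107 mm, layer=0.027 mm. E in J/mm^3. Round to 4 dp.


E = 91 / (594*0.107*0.027) = 53.0283 J/mm^3


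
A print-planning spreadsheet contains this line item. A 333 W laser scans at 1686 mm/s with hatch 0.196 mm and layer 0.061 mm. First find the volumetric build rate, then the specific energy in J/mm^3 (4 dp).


Build rate = 1686 * 0.196 * 0.061 = 20.157816 mm^3/s
SE = 333 / 20.157816 = 16.5196 J/mm^3


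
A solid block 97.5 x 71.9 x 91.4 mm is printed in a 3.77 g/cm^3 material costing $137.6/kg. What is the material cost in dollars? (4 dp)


V = 97.5 * 71.9 * 91.4 = 640736.85 mm^3 = 640.73685 cm^3
Mass = 640.73685 * 3.77 / 1000 = 2.41557792 kg
Cost = 2.41557792 * 137.6 = 332.3835 $


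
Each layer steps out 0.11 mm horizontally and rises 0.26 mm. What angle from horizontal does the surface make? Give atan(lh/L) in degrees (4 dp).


angle = atan(0.26/0.11) = 67.0679 degrees


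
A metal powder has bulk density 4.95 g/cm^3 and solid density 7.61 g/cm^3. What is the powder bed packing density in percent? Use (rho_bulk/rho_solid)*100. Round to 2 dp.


Packing = (4.95/7.61)*100 = 65.05 %


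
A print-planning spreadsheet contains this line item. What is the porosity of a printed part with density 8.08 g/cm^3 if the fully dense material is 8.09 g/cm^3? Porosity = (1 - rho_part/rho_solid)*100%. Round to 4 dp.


Porosity = (1-8.08/8.09)*100 = 0.1236 %


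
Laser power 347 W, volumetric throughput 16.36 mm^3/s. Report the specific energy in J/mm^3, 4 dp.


SE = 347 / 16.36 = 21.2103 J/mm^3


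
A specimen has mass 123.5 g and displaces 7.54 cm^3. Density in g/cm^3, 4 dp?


rho = 123.5 / 7.54 = 16.3793 g/cm^3


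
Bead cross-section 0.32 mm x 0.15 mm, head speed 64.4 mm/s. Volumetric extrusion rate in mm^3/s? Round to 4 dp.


Rate = 0.32 * 0.15 * 64.4 = 3.0912 mm^3/s


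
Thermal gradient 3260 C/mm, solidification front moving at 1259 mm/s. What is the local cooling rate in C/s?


CR = 3260 * 1259 = 4104340 C/s


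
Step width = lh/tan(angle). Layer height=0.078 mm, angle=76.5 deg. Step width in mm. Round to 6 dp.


step = 0.078 / tan(76.5) = 0.018726 mm


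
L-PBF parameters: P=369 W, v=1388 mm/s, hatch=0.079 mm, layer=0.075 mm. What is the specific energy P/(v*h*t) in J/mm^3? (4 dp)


Build rate = 1388 * 0.079 * 0.075 = 8.2239 mm^3/s
SE = 369 / 8.2239 = 44.8692 J/mm^3


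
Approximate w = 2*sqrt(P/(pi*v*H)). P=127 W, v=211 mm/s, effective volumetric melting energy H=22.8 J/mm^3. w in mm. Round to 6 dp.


w = 2*sqrt(127/(pi*211*22.8)) = 0.183336 mm


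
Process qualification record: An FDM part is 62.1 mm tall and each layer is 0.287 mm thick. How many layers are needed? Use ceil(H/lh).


Layers = ceil(62.1/0.287) = 217


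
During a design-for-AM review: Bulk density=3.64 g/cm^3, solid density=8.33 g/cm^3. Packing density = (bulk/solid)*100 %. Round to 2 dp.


Packing = (3.64/8.33)*100 = 43.7 %


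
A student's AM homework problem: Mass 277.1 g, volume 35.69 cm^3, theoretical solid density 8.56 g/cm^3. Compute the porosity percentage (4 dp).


rho_part = 277.1 / 35.69 = 7.76407957 g/cm^3
Porosity = (1 - 7.76407957/8.56)*100 = 9.2981 %


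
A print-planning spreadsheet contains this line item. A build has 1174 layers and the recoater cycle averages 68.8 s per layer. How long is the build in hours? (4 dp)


t = 1174 * 68.8 / 3600 = 22.4364 hrs


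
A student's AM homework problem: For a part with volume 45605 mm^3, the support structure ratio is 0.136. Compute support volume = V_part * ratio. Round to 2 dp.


V_support = 45605 * 0.136 = 6202.28 mm^3


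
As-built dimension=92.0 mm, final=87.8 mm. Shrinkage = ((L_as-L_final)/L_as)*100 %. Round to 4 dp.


Shrinkage = ((92.0-87.8)/92.0)*100 = 4.5652 %


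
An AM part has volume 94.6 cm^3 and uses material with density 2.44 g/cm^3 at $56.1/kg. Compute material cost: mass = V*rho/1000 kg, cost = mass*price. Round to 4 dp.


Mass = 94.6*2.44/1000 = 0.230824 kg
Cost = 0.230824 * 56.1 = 12.9492 $


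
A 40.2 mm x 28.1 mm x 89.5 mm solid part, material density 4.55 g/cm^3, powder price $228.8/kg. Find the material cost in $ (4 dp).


V = 40.2 * 28.1 * 89.5 = 101100.99 mm^3 = 101.10099 cm^3
Mass = 101.10099 * 4.55 / 1000 = 0.4600095 kg
Cost = 0.4600095 * 228.8 = 105.2502 $


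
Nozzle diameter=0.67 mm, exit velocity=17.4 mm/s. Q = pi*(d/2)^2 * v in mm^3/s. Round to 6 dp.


A = pi*(0.67/2)^2 = 0.35256524 mm^2
Q = 0.35256524 * 17.4 = 6.134635 mm^3/s


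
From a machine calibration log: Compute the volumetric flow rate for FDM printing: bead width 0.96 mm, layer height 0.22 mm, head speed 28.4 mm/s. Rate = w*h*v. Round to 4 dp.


Rate = 0.96 * 0.22 * 28.4 = 5.9981 mm^3/s


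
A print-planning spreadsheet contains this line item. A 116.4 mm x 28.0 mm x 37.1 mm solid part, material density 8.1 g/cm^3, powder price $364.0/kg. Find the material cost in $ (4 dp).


V = 116.4 * 28.0 * 37.1 = 120916.32 mm^3 = 120.91632 cm^3
Mass = 120.91632 * 8.1 / 1000 = 0.97942219 kg
Cost = 0.97942219 * 364.0 = 356.5097 $


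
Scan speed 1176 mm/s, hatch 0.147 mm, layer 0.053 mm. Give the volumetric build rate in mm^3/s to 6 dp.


Rate = 1176 * 0.147 * 0.053 = 9.162216 mm^3/s


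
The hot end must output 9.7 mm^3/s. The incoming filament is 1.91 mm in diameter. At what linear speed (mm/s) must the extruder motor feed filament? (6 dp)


A = pi*(1.91/2)^2 = 2.865211
v = 9.7 / 2.865211 = 3.38544 mm/s


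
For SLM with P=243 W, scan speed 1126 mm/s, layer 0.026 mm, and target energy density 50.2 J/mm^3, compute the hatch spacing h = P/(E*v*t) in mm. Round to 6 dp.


h = 243 / (50.2*1126*0.026) = 0.165345 mm


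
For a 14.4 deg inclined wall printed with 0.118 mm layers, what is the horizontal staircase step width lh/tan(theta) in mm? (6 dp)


step = 0.118 / tan(14.4) = 0.45958 mm


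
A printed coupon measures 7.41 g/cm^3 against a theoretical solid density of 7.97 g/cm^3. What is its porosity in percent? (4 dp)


Porosity = (1-7.41/7.97)*100 = 7.0263 %


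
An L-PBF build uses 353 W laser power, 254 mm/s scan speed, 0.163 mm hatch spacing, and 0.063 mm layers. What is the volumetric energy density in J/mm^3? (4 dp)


E = 353 / (254*0.163*0.063) = 135.3358 J/mm^3


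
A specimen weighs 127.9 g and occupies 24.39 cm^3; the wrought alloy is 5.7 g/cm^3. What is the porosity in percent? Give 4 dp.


rho_part = 127.9 / 24.39 = 5.24395244 g/cm^3
Porosity = (1 - 5.24395244/5.7)*100 = 8.0008 %


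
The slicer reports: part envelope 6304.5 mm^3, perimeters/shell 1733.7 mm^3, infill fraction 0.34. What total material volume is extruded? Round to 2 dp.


V_infill = (6304.5 - 1733.7) * 0.34 = 1554.07
V_total = 1733.7 + 1554.07 = 3287.77 mm^3


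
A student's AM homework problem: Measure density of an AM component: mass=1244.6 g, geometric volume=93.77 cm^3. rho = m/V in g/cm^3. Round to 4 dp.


rho = 1244.6 / 93.77 = 13.2729 g/cm^3


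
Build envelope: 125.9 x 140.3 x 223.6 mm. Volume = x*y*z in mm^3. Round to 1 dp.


V = 125.9 * 140.3 * 223.6 = 3949619.0 mm^3


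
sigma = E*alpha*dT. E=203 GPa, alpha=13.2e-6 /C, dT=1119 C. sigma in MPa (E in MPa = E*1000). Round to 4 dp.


sigma = 203*1000 * 13.2e-6 * 1119 = 2998.4724 MPa


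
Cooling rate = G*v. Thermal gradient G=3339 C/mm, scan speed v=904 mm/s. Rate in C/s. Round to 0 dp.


CR = 3339 * 904 = 3018456 C/s


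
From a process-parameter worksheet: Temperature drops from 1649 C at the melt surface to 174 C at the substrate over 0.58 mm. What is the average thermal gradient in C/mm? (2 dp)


G = (1649-174)/0.58 = 2543.1 C/mm


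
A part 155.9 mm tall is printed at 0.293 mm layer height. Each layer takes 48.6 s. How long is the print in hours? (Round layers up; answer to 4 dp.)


Layers = ceil(155.9/0.293) = 533
t = 533 * 48.6 / 3600 = 7.1955 hrs


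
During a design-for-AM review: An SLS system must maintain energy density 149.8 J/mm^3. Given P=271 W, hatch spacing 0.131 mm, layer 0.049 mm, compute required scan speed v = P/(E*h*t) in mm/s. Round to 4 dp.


v = 271 / (149.8*0.131*0.049) = 281.8319 mm/s


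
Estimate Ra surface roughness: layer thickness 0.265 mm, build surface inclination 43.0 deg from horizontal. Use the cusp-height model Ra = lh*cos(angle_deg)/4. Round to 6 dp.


Ra = 0.265 * cos(43.0) / 4 = 0.048452 mm


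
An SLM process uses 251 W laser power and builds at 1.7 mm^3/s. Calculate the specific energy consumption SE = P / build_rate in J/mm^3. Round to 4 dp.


SE = 251 / 1.7 = 147.6471 J/mm^3


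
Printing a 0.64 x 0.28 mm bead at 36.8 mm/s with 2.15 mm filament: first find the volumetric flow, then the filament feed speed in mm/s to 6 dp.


Q = 0.64 * 0.28 * 36.8 = 6.59456 mm^3/s
A_fil = pi*(2.15/2)^2 = 3.63050301 mm^2
v_feed = 6.59456 / 3.63050301 = 1.816431 mm/s


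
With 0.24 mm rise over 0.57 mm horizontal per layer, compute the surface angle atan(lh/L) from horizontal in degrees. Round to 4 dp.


angle = atan(0.24/0.57) = 22.8337 degrees


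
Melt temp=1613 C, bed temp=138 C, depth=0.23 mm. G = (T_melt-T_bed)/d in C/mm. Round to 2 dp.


G = (1613-138)/0.23 = 6413.04 C/mm


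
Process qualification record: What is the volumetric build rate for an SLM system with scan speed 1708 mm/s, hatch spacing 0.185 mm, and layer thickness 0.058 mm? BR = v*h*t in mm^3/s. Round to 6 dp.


Rate = 1708 * 0.185 * 0.058 = 18.32684 mm^3/s


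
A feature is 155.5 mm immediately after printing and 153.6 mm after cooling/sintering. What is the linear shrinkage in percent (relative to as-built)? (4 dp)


Shrinkage = ((155.5-153.6)/155.5)*100 = 1.2219 %


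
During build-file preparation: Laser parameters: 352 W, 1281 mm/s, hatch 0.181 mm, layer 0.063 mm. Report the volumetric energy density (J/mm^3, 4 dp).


E = 352 / (1281*0.181*0.063) = 24.0976 J/mm^3


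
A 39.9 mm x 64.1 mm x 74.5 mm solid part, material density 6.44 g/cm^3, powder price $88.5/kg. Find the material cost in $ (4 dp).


V = 39.9 * 64.1 * 74.5 = 190540.455 mm^3 = 190.540455 cm^3
Mass = 190.540455 * 6.44 / 1000 = 1.22708053 kg
Cost = 1.22708053 * 88.5 = 108.5966 $


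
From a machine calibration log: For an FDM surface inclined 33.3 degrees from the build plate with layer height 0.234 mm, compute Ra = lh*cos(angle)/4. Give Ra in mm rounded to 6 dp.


Ra = 0.234 * cos(33.3) / 4 = 0.048895 mm


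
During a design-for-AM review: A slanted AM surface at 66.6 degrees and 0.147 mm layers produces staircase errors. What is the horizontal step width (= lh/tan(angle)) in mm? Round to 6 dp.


step = 0.147 / tan(66.6) = 0.063613 mm


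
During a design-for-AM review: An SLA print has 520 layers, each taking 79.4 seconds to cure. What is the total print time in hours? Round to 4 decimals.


t = 520 * 79.4 / 3600 = 11.4689 hrs


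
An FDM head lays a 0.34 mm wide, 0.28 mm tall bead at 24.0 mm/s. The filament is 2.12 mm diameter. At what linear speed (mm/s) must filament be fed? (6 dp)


Q = 0.34 * 0.28 * 24.0 = 2.2848 mm^3/s
A_fil = pi*(2.12/2)^2 = 3.52989351 mm^2
v_feed = 2.2848 / 3.52989351 = 0.647272 mm/s


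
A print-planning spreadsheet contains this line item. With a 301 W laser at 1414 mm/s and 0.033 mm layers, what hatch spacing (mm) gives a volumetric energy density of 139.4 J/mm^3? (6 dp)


h = 301 / (139.4*1414*0.033) = 0.046274 mm


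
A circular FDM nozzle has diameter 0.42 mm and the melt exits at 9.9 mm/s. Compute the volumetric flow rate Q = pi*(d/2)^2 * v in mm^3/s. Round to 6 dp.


A = pi*(0.42/2)^2 = 0.13854424 mm^2
Q = 0.13854424 * 9.9 = 1.371588 mm^3/s


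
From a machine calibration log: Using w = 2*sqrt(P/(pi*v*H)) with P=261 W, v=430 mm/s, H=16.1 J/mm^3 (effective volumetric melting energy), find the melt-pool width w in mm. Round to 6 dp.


w = 2*sqrt(261/(pi*430*16.1)) = 0.219093 mm


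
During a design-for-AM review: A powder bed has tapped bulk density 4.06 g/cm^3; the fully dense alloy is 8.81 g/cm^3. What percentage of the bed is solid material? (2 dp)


Packing = (4.06/8.81)*100 = 46.08 %


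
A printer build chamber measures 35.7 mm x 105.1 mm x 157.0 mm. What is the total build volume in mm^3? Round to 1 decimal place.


V = 35.7 * 105.1 * 157.0 = 589075.0 mm^3


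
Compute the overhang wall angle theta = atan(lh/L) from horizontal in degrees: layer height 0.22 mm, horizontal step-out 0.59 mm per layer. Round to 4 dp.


angle = atan(0.22/0.59) = 20.4495 degrees


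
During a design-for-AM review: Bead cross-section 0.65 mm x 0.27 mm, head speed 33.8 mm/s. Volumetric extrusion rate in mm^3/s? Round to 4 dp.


Rate = 0.65 * 0.27 * 33.8 = 5.9319 mm^3/s


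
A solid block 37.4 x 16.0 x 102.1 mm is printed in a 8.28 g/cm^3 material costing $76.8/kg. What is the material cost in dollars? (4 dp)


V = 37.4 * 16.0 * 102.1 = 61096.64 mm^3 = 61.09664 cm^3
Mass = 61.09664 * 8.28 / 1000 = 0.50588018 kg
Cost = 0.50588018 * 76.8 = 38.8516 $


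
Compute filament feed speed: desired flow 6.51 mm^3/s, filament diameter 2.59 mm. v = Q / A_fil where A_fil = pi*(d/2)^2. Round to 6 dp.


A = pi*(2.59/2)^2 = 5.268529
v = 6.51 / 5.268529 = 1.235639 mm/s


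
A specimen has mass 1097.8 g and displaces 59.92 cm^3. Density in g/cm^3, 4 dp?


rho = 1097.8 / 59.92 = 18.3211 g/cm^3


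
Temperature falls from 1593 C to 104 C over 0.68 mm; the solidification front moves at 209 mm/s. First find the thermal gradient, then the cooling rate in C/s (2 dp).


G = (1593-104)/0.68 = 2189.70588235 C/mm
CR = 2189.70588235 * 209 = 457648.53 C/s


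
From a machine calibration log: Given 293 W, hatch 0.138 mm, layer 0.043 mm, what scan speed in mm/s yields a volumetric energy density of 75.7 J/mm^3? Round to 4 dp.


v = 293 / (75.7*0.138*0.043) = 652.2652 mm/s


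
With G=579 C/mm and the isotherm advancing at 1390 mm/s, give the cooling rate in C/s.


CR = 579 * 1390 = 804810 C/s


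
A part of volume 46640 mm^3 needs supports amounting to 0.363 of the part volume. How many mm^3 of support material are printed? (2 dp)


V_support = 46640 * 0.363 = 16930.32 mm^3


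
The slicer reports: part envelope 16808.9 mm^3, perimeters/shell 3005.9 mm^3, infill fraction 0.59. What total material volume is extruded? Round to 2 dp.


V_infill = (16808.9 - 3005.9) * 0.59 = 8143.77
V_total = 3005.9 + 8143.77 = 11149.67 mm^3


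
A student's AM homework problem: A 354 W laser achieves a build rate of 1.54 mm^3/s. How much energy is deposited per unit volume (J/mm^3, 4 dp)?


SE = 354 / 1.54 = 229.8701 J/mm^3


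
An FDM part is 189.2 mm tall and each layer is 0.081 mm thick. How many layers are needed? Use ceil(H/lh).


Layers = ceil(189.2/0.081) = 2336


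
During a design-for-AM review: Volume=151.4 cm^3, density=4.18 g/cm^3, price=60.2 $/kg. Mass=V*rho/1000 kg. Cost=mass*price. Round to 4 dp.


Mass = 151.4*4.18/1000 = 0.632852 kg
Cost = 0.632852 * 60.2 = 38.0977 $


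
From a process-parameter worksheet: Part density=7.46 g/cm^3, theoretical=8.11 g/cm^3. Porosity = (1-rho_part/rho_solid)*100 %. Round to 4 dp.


Porosity = (1-7.46/8.11)*100 = 8.0148 %


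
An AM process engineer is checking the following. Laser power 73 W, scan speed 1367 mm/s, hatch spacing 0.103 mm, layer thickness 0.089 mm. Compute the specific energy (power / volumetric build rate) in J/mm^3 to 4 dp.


Build rate = 1367 * 0.103 * 0.089 = 12.531289 mm^3/s
SE = 73 / 12.531289 = 5.8254 J/mm^3


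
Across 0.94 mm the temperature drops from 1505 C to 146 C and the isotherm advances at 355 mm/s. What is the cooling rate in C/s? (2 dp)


G = (1505-146)/0.94 = 1445.74468085 C/mm
CR = 1445.74468085 * 355 = 513239.36 C/s


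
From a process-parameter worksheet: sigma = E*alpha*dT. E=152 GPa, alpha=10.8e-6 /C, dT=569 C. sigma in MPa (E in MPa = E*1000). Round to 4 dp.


sigma = 152*1000 * 10.8e-6 * 569 = 934.0704 MPa


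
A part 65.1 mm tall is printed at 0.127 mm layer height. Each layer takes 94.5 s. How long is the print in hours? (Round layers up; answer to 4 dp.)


Layers = ceil(65.1/0.127) = 513
t = 513 * 94.5 / 3600 = 13.4663 hrs


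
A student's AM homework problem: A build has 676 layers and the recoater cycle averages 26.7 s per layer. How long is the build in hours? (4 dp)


t = 676 * 26.7 / 3600 = 5.0137 hrs


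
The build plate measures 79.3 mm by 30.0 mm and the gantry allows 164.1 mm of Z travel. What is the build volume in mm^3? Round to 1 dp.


V = 79.3 * 30.0 * 164.1 = 390393.9 mm^3


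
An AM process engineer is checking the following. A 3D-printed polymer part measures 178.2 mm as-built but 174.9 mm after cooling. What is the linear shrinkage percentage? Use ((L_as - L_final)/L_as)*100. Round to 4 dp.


Shrinkage = ((178.2-174.9)/178.2)*100 = 1.8519 %


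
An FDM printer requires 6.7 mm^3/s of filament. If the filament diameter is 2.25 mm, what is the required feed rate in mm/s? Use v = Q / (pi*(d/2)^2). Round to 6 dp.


A = pi*(2.25/2)^2 = 3.976078
v = 6.7 / 3.976078 = 1.685078 mm/s


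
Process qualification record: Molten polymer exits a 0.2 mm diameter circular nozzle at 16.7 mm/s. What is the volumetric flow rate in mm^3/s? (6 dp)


A = pi*(0.2/2)^2 = 0.03141593 mm^2
Q = 0.03141593 * 16.7 = 0.524646 mm^3/s


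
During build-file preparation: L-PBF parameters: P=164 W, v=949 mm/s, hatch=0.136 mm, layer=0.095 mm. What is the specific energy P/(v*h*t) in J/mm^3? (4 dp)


Build rate = 949 * 0.136 * 0.095 = 12.26108 mm^3/s
SE = 164 / 12.26108 = 13.3757 J/mm^3


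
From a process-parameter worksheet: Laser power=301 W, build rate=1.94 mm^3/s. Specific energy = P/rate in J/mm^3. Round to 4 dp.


SE = 301 / 1.94 = 155.1546 J/mm^3


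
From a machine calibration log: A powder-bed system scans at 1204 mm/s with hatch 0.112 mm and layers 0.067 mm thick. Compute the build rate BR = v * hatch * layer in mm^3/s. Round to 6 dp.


Rate = 1204 * 0.112 * 0.067 = 9.034816 mm^3/s


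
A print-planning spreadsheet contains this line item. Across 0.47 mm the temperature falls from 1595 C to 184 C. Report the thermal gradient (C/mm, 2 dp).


G = (1595-184)/0.47 = 3002.13 C/mm


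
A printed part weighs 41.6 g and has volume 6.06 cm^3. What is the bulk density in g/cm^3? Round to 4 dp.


rho = 41.6 / 6.06 = 6.8647 g/cm^3


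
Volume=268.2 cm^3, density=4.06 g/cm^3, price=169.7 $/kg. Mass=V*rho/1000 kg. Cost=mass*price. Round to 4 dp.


Mass = 268.2*4.06/1000 = 1.088892 kg
Cost = 1.088892 * 169.7 = 184.785 $


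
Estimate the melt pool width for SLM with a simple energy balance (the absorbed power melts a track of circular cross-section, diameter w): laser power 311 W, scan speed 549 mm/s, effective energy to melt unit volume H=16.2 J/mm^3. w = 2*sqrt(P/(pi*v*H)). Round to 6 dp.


w = 2*sqrt(311/(pi*549*16.2)) = 0.211004 mm


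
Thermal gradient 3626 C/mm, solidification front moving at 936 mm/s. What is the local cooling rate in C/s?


CR = 3626 * 936 = 3393936 C/s


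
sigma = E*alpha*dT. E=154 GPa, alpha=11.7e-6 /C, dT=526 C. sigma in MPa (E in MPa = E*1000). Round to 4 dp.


sigma = 154*1000 * 11.7e-6 * 526 = 947.7468 MPa


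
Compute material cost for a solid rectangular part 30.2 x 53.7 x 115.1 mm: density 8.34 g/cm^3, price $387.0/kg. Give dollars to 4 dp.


V = 30.2 * 53.7 * 115.1 = 186662.274 mm^3 = 186.662274 cm^3
Mass = 186.662274 * 8.34 / 1000 = 1.55676337 kg
Cost = 1.55676337 * 387.0 = 602.4674 $


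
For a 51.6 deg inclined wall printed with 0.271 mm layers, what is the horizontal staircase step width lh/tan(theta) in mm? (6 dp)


step = 0.271 / tan(51.6) = 0.214792 mm


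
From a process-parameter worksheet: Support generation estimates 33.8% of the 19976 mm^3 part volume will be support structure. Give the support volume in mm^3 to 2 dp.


V_support = 19976 * 0.338 = 6751.89 mm^3


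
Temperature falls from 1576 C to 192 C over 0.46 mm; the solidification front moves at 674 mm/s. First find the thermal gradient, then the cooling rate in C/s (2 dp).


G = (1576-192)/0.46 = 3008.69565217 C/mm
CR = 3008.69565217 * 674 = 2027860.87 C/s


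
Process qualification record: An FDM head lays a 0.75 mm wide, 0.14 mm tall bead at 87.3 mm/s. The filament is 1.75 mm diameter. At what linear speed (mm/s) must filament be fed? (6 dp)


Q = 0.75 * 0.14 * 87.3 = 9.1665 mm^3/s
A_fil = pi*(1.75/2)^2 = 2.40528188 mm^2
v_feed = 9.1665 / 2.40528188 = 3.810988 mm/s


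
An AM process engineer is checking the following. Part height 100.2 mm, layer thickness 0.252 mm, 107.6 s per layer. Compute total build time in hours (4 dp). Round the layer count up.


Layers = ceil(100.2/0.252) = 398
t = 398 * 107.6 / 3600 = 11.8958 hrs


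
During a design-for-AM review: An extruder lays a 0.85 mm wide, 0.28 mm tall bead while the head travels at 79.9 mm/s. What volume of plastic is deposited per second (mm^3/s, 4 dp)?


Rate = 0.85 * 0.28 * 79.9 = 19.0162 mm^3/s


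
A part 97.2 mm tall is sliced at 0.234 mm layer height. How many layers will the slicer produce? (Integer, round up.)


Layers = ceil(97.2/0.234) = 416


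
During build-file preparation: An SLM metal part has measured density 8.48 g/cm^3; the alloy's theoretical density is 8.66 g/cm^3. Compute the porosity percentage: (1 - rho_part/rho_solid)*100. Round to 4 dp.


Porosity = (1-8.48/8.66)*100 = 2.0785 %


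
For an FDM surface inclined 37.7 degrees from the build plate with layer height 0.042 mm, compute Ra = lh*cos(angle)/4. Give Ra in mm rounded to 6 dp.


Ra = 0.042 * cos(37.7) / 4 = 0.008308 mm


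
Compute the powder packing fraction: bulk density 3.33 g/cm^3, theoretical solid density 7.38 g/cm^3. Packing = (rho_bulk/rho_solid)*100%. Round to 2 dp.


Packing = (3.33/7.38)*100 = 45.12 %


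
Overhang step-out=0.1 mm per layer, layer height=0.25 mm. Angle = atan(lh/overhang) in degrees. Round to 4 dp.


angle = atan(0.25/0.1) = 68.1986 degrees


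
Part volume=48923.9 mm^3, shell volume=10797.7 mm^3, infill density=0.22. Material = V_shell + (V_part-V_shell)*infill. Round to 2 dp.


V_infill = (48923.9 - 10797.7) * 0.22 = 8387.76
V_total = 10797.7 + 8387.76 = 19185.46 mm^3


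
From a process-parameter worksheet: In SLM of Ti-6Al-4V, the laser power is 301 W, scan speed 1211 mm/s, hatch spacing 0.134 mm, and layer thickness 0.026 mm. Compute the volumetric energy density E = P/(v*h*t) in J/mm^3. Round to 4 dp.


E = 301 / (1211*0.134*0.026) = 71.3418 J/mm^3


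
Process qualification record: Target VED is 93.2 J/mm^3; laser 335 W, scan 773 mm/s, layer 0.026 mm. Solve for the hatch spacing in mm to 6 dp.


h = 335 / (93.2*773*0.026) = 0.178845 mm


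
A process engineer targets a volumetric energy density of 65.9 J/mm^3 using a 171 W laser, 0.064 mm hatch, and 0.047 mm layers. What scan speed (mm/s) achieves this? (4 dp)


v = 171 / (65.9*0.064*0.047) = 862.6465 mm/s


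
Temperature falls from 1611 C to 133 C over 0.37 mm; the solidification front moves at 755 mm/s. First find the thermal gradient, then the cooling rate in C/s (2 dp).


G = (1611-133)/0.37 = 3994.59459459 C/mm
CR = 3994.59459459 * 755 = 3015918.92 C/s


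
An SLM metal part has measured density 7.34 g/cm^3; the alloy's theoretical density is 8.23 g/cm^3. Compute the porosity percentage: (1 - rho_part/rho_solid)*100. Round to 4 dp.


Porosity = (1-7.34/8.23)*100 = 10.8141 %


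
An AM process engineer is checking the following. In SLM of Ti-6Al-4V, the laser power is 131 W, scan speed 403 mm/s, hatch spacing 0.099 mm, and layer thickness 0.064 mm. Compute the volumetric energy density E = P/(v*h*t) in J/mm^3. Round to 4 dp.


E = 131 / (403*0.099*0.064) = 51.304 J/mm^3


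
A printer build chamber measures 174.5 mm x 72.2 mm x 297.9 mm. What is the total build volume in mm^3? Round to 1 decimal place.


V = 174.5 * 72.2 * 297.9 = 3753212.3 mm^3


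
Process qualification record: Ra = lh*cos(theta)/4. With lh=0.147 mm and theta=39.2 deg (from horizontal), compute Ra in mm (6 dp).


Ra = 0.147 * cos(39.2) / 4 = 0.028479 mm


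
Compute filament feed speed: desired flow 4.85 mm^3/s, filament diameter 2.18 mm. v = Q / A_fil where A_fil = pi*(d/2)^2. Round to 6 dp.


A = pi*(2.18/2)^2 = 3.732526
v = 4.85 / 3.732526 = 1.299388 mm/s


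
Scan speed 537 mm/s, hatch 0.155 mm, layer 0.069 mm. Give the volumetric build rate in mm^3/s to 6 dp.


Rate = 537 * 0.155 * 0.069 = 5.743215 mm^3/s


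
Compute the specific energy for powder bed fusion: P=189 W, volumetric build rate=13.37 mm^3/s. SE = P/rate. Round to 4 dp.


SE = 189 / 13.37 = 14.1361 J/mm^3


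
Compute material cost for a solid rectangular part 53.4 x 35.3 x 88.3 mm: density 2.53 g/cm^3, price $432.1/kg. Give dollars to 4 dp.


V = 53.4 * 35.3 * 88.3 = 166447.266 mm^3 = 166.447266 cm^3
Mass = 166.447266 * 2.53 / 1000 = 0.42111158 kg
Cost = 0.42111158 * 432.1 = 181.9623 $


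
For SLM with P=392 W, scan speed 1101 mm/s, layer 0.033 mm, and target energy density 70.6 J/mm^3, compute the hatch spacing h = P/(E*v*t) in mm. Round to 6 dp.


h = 392 / (70.6*1101*0.033) = 0.15282 mm


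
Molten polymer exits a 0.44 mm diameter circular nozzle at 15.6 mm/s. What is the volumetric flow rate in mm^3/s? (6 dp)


A = pi*(0.44/2)^2 = 0.15205308 mm^2
Q = 0.15205308 * 15.6 = 2.372028 mm^3/s


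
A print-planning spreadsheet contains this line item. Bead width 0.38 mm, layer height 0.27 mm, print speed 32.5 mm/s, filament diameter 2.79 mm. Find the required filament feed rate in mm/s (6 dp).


Q = 0.38 * 0.27 * 32.5 = 3.3345 mm^3/s
A_fil = pi*(2.79/2)^2 = 6.11361784 mm^2
v_feed = 3.3345 / 6.11361784 = 0.545422 mm/s


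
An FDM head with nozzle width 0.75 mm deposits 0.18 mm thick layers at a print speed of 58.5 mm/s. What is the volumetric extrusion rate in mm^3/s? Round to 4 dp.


Rate = 0.75 * 0.18 * 58.5 = 7.8975 mm^3/s


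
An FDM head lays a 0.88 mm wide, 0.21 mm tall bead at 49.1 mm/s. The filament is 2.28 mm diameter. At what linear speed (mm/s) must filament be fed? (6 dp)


Q = 0.88 * 0.21 * 49.1 = 9.07368 mm^3/s
A_fil = pi*(2.28/2)^2 = 4.08281381 mm^2
v_feed = 9.07368 / 4.08281381 = 2.222408 mm/s


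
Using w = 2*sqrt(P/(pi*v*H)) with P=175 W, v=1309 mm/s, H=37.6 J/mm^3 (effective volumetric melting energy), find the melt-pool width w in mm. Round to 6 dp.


w = 2*sqrt(175/(pi*1309*37.6)) = 0.067284 mm


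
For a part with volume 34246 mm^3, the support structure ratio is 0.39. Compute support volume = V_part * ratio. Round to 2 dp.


V_support = 34246 * 0.39 = 13355.94 mm^3


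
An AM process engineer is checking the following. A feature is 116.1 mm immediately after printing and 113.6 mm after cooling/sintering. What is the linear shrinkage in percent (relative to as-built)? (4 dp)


Shrinkage = ((116.1-113.6)/116.1)*100 = 2.1533 %


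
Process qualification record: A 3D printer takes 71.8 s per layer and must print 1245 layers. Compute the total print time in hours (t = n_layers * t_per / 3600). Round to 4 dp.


t = 1245 * 71.8 / 3600 = 24.8308 hrs


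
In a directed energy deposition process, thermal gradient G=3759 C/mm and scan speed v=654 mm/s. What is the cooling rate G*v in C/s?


CR = 3759 * 654 = 2458386 C/s


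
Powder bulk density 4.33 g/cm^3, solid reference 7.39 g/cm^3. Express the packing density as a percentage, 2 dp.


Packing = (4.33/7.39)*100 = 58.59 %


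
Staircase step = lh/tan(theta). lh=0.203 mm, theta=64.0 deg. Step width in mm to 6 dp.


step = 0.203 / tan(64.0) = 0.09901 mm


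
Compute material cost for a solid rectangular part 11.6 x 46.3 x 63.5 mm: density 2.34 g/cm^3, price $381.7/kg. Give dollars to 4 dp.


V = 11.6 * 46.3 * 63.5 = 34104.58 mm^3 = 34.10458 cm^3
Mass = 34.10458 * 2.34 / 1000 = 0.07980472 kg
Cost = 0.07980472 * 381.7 = 30.4615 $


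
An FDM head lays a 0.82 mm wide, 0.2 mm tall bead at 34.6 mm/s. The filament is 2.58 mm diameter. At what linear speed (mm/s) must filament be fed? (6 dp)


Q = 0.82 * 0.2 * 34.6 = 5.6744 mm^3/s
A_fil = pi*(2.58/2)^2 = 5.22792433 mm^2
v_feed = 5.6744 / 5.22792433 = 1.085402 mm/s


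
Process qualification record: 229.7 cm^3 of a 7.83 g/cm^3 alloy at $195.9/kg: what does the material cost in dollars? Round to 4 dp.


Mass = 229.7*7.83/1000 = 1.798551 kg
Cost = 1.798551 * 195.9 = 352.3361 $


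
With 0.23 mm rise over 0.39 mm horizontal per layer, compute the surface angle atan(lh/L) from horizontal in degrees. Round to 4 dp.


angle = atan(0.23/0.39) = 30.5297 degrees


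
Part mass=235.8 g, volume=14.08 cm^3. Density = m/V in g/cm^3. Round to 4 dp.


rho = 235.8 / 14.08 = 16.7472 g/cm^3


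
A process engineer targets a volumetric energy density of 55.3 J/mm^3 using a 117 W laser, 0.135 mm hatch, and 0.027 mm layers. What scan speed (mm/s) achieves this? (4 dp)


v = 117 / (55.3*0.135*0.027) = 580.4478 mm/s


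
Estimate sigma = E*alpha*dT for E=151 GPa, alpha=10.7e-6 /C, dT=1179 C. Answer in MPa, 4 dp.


sigma = 151*1000 * 10.7e-6 * 1179 = 1904.9103 MPa


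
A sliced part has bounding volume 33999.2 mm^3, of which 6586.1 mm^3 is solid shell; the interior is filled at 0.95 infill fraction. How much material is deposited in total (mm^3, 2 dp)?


V_infill = (33999.2 - 6586.1) * 0.95 = 26042.45
V_total = 6586.1 + 26042.45 = 32628.55 mm^3


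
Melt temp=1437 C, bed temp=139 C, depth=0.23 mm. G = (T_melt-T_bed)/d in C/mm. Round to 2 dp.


G = (1437-139)/0.23 = 5643.48 C/mm


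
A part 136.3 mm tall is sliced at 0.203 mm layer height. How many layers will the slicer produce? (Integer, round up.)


Layers = ceil(136.3/0.203) = 672


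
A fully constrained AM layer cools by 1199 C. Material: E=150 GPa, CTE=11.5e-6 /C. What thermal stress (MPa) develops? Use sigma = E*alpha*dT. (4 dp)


sigma = 150*1000 * 11.5e-6 * 1199 = 2068.275 MPa


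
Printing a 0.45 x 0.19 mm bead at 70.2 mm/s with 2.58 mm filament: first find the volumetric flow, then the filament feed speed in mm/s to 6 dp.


Q = 0.45 * 0.19 * 70.2 = 6.0021 mm^3/s
A_fil = pi*(2.58/2)^2 = 5.22792433 mm^2
v_feed = 6.0021 / 5.22792433 = 1.148085 mm/s


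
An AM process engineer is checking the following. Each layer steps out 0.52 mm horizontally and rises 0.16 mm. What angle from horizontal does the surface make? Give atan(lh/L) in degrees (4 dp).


angle = atan(0.16/0.52) = 17.1027 degrees


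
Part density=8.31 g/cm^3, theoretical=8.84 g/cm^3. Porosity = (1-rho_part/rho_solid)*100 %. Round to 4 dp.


Porosity = (1-8.31/8.84)*100 = 5.9955 %


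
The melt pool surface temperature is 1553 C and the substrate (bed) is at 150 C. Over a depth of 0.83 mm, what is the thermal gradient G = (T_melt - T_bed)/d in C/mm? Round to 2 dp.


G = (1553-150)/0.83 = 1690.36 C/mm


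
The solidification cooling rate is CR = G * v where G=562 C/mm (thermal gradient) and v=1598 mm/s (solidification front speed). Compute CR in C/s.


CR = 562 * 1598 = 898076 C/s


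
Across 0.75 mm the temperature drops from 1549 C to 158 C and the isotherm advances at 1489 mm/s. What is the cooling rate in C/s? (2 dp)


G = (1549-158)/0.75 = 1854.66666667 C/mm
CR = 1854.66666667 * 1489 = 2761598.67 C/s


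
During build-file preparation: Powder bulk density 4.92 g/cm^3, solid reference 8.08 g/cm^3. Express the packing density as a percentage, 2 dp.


Packing = (4.92/8.08)*100 = 60.89 %


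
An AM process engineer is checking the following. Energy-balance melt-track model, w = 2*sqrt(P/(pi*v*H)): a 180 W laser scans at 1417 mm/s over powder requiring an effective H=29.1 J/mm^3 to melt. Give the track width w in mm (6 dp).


w = 2*sqrt(180/(pi*1417*29.1)) = 0.074552 mm


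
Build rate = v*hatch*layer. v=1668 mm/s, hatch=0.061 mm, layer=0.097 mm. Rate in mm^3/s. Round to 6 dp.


Rate = 1668 * 0.061 * 0.097 = 9.869556 mm^3/s


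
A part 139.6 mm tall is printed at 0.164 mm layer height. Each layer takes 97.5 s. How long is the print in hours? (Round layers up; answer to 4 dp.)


Layers = ceil(139.6/0.164) = 852
t = 852 * 97.5 / 3600 = 23.075 hrs


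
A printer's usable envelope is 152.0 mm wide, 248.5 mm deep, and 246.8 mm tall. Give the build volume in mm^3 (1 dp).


V = 152.0 * 248.5 * 246.8 = 9322129.6 mm^3


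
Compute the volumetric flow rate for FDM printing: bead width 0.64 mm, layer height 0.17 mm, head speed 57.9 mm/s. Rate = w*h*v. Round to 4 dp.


Rate = 0.64 * 0.17 * 57.9 = 6.2995 mm^3/s


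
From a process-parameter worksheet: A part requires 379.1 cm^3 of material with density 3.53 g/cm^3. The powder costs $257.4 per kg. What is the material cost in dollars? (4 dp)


Mass = 379.1*3.53/1000 = 1.338223 kg
Cost = 1.338223 * 257.4 = 344.4586 $


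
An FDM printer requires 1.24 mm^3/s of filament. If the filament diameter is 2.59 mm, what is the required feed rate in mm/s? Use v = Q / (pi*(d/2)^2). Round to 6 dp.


A = pi*(2.59/2)^2 = 5.268529
v = 1.24 / 5.268529 = 0.23536 mm/s


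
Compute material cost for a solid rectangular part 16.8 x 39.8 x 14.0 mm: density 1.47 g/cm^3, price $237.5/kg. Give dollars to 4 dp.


V = 16.8 * 39.8 * 14.0 = 9360.96 mm^3 = 9.36096 cm^3
Mass = 9.36096 * 1.47 / 1000 = 0.01376061 kg
Cost = 0.01376061 * 237.5 = 3.2681 $
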